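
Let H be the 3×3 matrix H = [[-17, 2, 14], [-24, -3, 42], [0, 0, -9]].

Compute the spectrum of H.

The characteristic polynomial is p(r) = det(rI - H).
Cofactor expansion gives p(r) = r^3 + 29r^2 + 279r + 891.
Try r = -9: p(-9) = 0, so -9 is a root.
Factor out (r + 9): p(r) = (r + 9)·(r^2 + 20r + 99).
The quadratic factors as (r + 11)·(r + 9).
Eigenvalues: -11, -9, -9.

-11, -9, -9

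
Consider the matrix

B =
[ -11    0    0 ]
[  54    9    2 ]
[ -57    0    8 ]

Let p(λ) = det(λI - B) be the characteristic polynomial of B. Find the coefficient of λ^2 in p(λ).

-6

The coefficient of λ^2 of det(λI - B) is −trace(B).
trace(B) = (-11) + (9) + (8) = 6, so the coefficient is -6.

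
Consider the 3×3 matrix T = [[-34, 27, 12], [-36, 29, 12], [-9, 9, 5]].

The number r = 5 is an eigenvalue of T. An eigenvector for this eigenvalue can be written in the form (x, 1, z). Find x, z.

We need (T - 5I)v = 0.
T - 5I = [[-39, 27, 12], [-36, 24, 12], [-9, 9, 0]].
Row 1: (-39)·x + (27)·1 + (12)·z = 0
Row 2: (-36)·x + (24)·1 + (12)·z = 0
Row 3: (-9)·x + (9)·1 + (0)·z = 0
Solving gives x = 1, z = 1.
Check: T·(1, 1, 1) = (5, 5, 5) = 5·(1, 1, 1).

1, 1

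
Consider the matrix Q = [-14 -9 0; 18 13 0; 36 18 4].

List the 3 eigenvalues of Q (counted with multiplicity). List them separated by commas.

-5, 4, 4

Set up det(μI - Q) = 0.
Expanding the 3×3 determinant: p(μ) = μ^3 - 3μ^2 - 24μ + 80.
Rational-root test: μ = 4 gives p(4) = 0.
Factor out (μ - 4): p(μ) = (μ - 4)·(μ^2 + μ - 20).
The quadratic factors as (μ + 5)·(μ - 4).
Eigenvalues: -5, 4, 4.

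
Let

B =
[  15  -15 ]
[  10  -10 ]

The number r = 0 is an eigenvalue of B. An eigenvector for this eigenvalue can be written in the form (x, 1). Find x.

1

We need (B)v = 0.
B = [[15, -15], [10, -10]].
Row 1: (15)·x + (-15)·1 = 0
Row 2: (10)·x + (-10)·1 = 0
Solving gives x = 1.
Check: B·(1, 1) = (0, 0) = 0·(1, 1).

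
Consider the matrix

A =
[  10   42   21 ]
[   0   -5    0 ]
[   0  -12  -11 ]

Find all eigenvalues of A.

-11, -5, 10

Set up det(tI - A) = 0.
Expanding along the first row, p(t) = t^3 + 6t^2 - 105t - 550.
Try t = -11: p(-11) = 0, so -11 is a root.
Factor out (t + 11): p(t) = (t + 11)·(t^2 - 5t - 50).
The quadratic factors as (t + 5)·(t - 10).
Eigenvalues: -11, -5, 10.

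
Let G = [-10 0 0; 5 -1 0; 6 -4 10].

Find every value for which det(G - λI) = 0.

-10, -1, 10

G is lower triangular, so its eigenvalues are the diagonal entries.
Diagonal: -10, -1, 10.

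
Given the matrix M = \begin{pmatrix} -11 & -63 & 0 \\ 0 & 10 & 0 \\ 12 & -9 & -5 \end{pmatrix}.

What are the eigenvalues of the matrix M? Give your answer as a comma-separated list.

-11, -5, 10

Compute the characteristic polynomial p(λ) = det(λI - M).
Expanding the 3×3 determinant: p(λ) = λ^3 + 6λ^2 - 105λ - 550.
Since p(-5) = 0, λ = -5 is a root.
Dividing by (λ + 5) leaves λ^2 + λ - 110.
The quadratic factors as (λ + 11)·(λ - 10).
Eigenvalues: -11, -5, 10.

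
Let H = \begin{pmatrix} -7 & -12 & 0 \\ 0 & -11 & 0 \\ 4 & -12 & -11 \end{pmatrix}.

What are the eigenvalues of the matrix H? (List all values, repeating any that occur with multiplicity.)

-11, -11, -7

Compute the characteristic polynomial p(λ) = det(λI - H).
Expanding the 3×3 determinant: p(λ) = λ^3 + 29λ^2 + 275λ + 847.
Try λ = -7: p(-7) = 0, so -7 is a root.
Dividing by (λ + 7) leaves λ^2 + 22λ + 121.
The quadratic factor is (λ + 11)^2.
Eigenvalues: -11, -11, -7.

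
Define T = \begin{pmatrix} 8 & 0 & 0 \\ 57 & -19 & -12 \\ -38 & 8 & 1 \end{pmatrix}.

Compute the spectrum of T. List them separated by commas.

-11, -7, 8

Set up det(tI - T) = 0.
Cofactor expansion gives p(t) = t^3 + 10t^2 - 67t - 616.
Rational-root test: t = -7 gives p(-7) = 0.
Dividing by (t + 7) leaves t^2 + 3t - 88.
The quadratic factors as (t + 11)·(t - 8).
Eigenvalues: -11, -7, 8.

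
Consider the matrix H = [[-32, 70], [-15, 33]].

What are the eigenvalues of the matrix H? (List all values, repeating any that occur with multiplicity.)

-2, 3

det(H - rI) = (-32 - r)(33 - r) - (70)·(-15) = r^2 - r - 6.
This factors as (r + 2)·(r - 3) = 0.
Eigenvalues: -2, 3.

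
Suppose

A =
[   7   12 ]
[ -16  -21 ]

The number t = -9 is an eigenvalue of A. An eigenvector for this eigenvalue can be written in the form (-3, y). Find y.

4

We need (A + 9I)v = 0.
A + 9I = [[16, 12], [-16, -12]].
Row 1: (16)·-3 + (12)·y = 0
Row 2: (-16)·-3 + (-12)·y = 0
Solving gives y = 4.
Check: A·(-3, 4) = (27, -36) = -9·(-3, 4).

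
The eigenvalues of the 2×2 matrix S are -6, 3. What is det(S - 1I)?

-14

If S has eigenvalues -6, 3, then S - 1I has eigenvalues -7, 2.
det(S - 1I) = (-7) · (2) = -14.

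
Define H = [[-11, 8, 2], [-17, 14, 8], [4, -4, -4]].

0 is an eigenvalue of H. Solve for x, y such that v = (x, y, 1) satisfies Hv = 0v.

-2, -3

We need (H)v = 0.
H = [[-11, 8, 2], [-17, 14, 8], [4, -4, -4]].
Row 1: (-11)·x + (8)·y + (2)·1 = 0
Row 2: (-17)·x + (14)·y + (8)·1 = 0
Row 3: (4)·x + (-4)·y + (-4)·1 = 0
Solving gives x = -2, y = -3.
Check: H·(-2, -3, 1) = (0, 0, 0) = 0·(-2, -3, 1).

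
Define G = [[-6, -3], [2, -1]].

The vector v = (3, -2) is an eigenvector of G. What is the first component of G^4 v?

768

First find the eigenvalue: Gv = (-12, 8) = -4·(3, -2), so λ = -4.
Then G^4 v = λ^4·v = (-4)^4·(3, -2) = 256·(3, -2) = (768, -512).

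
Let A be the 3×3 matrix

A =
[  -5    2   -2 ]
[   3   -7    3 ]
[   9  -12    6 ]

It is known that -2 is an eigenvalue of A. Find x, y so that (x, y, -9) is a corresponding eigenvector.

We need (A + 2I)v = 0.
A + 2I = [[-3, 2, -2], [3, -5, 3], [9, -12, 8]].
Row 1: (-3)·x + (2)·y + (-2)·-9 = 0
Row 2: (3)·x + (-5)·y + (3)·-9 = 0
Row 3: (9)·x + (-12)·y + (8)·-9 = 0
Solving gives x = 4, y = -3.
Check: A·(4, -3, -9) = (-8, 6, 18) = -2·(4, -3, -9).

4, -3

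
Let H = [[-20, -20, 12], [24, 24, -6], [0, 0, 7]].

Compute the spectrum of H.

0, 4, 7

Set up det(lambda·I - H) = 0.
Cofactor expansion gives p(lambda) = lambda^3 - 11·lambda^2 + 28·lambda.
Try lambda = 0: p(0) = 0, so 0 is a root.
Dividing by lambda leaves lambda^2 - 11·lambda + 28.
The quadratic factors as (lambda - 4)·(lambda - 7).
Eigenvalues: 0, 4, 7.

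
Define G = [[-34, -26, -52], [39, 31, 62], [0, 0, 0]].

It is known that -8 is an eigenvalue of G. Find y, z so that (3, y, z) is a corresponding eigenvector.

-3, 0

We need (G + 8I)v = 0.
G + 8I = [[-26, -26, -52], [39, 39, 62], [0, 0, 8]].
Row 1: (-26)·3 + (-26)·y + (-52)·z = 0
Row 2: (39)·3 + (39)·y + (62)·z = 0
Row 3: (0)·3 + (0)·y + (8)·z = 0
Solving gives y = -3, z = 0.
Check: G·(3, -3, 0) = (-24, 24, 0) = -8·(3, -3, 0).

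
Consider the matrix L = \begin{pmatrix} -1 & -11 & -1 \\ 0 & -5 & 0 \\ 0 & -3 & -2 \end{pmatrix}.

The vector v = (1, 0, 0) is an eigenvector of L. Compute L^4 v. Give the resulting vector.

(1, 0, 0)

First find the eigenvalue: Lv = (-1, 0, 0) = -1·(1, 0, 0), so λ = -1.
Then L^4 v = λ^4·v = (-1)^4·(1, 0, 0) = 1·(1, 0, 0) = (1, 0, 0).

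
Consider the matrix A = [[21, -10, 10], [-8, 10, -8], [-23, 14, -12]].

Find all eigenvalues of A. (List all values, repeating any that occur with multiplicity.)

2, 6, 11

Set up det(lambda·I - A) = 0.
Expanding along the first row, p(lambda) = lambda^3 - 19·lambda^2 + 100·lambda - 132.
Rational-root test: lambda = 2 gives p(2) = 0.
Dividing by (lambda - 2) leaves lambda^2 - 17·lambda + 66.
The quadratic factors as (lambda - 6)·(lambda - 11).
Eigenvalues: 2, 6, 11.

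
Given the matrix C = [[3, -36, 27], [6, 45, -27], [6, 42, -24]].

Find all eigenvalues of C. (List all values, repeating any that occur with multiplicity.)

3, 9, 12

Set up det(μI - C) = 0.
Expanding along the first row, p(μ) = μ^3 - 24μ^2 + 171μ - 324.
Rational-root test: μ = 9 gives p(9) = 0.
Factor out (μ - 9): p(μ) = (μ - 9)·(μ^2 - 15μ + 36).
The quadratic factors as (μ - 3)·(μ - 12).
Eigenvalues: 3, 9, 12.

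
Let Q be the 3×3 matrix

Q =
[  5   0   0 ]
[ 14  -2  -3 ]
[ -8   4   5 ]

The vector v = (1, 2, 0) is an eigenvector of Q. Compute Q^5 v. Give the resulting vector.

First find the eigenvalue: Qv = (5, 10, 0) = 5·(1, 2, 0), so λ = 5.
Then Q^5 v = λ^5·v = 5^5·(1, 2, 0) = 3125·(1, 2, 0) = (3125, 6250, 0).

(3125, 6250, 0)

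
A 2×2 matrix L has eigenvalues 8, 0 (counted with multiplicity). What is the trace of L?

8

trace(L) is the sum of the eigenvalues: (8) + (0) = 8.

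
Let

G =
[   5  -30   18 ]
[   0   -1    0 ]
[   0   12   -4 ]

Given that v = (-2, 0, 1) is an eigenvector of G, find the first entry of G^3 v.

First find the eigenvalue: Gv = (8, 0, -4) = -4·(-2, 0, 1), so λ = -4.
Then G^3 v = λ^3·v = (-4)^3·(-2, 0, 1) = -64·(-2, 0, 1) = (128, 0, -64).

128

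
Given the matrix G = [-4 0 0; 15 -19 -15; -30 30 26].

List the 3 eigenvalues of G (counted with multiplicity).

The characteristic polynomial is p(t) = det(tI - G).
Cofactor expansion gives p(t) = t^3 - 3t^2 - 72t - 176.
Try t = -4: p(-4) = 0, so -4 is a root.
Dividing by (t + 4) leaves t^2 - 7t - 44.
The quadratic factors as (t + 4)·(t - 11).
Eigenvalues: -4, -4, 11.

-4, -4, 11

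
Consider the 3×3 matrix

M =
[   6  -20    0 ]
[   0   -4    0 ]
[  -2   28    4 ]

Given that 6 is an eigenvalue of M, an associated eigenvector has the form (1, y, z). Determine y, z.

We need (M - 6I)v = 0.
M - 6I = [[0, -20, 0], [0, -10, 0], [-2, 28, -2]].
Row 1: (0)·1 + (-20)·y + (0)·z = 0
Row 2: (0)·1 + (-10)·y + (0)·z = 0
Row 3: (-2)·1 + (28)·y + (-2)·z = 0
Solving gives y = 0, z = -1.
Check: M·(1, 0, -1) = (6, 0, -6) = 6·(1, 0, -1).

0, -1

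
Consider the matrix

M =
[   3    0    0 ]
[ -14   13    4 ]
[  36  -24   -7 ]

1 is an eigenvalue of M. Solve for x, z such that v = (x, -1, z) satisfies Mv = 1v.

0, 3

We need (M - 1I)v = 0.
M - 1I = [[2, 0, 0], [-14, 12, 4], [36, -24, -8]].
Row 1: (2)·x + (0)·-1 + (0)·z = 0
Row 2: (-14)·x + (12)·-1 + (4)·z = 0
Row 3: (36)·x + (-24)·-1 + (-8)·z = 0
Solving gives x = 0, z = 3.
Check: M·(0, -1, 3) = (0, -1, 3) = 1·(0, -1, 3).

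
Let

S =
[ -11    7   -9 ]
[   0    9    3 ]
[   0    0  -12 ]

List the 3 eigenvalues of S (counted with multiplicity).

S is upper triangular, so its eigenvalues are the diagonal entries.
Diagonal: -11, 9, -12.

-12, -11, 9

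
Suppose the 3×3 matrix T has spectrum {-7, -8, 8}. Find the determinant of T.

det(T) is the product of the eigenvalues: (-7) · (-8) · (8) = 448.

448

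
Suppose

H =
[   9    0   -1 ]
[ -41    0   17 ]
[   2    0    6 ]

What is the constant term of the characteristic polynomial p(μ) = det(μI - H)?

p(0) = det(0·I − H) = det(−H) = (−1)^3·det(H).
det(H) = 0, so p(0) = 0.

0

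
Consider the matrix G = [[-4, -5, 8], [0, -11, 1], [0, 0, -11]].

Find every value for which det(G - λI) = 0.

-11, -11, -4

G is upper triangular, so its eigenvalues are the diagonal entries.
Diagonal: -4, -11, -11.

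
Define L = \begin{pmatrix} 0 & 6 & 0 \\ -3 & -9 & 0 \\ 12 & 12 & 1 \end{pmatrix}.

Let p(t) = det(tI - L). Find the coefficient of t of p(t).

p(t) = t^3 + 8t^2 + 9t - 18.
The coefficient of t is 9.

9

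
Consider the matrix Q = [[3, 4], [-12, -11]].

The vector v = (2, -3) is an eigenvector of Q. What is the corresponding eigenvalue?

Compute Qv: Q·(2, -3) = (-6, 9).
Since Qv = λv, compare component 1: -6 = λ·2, so λ = -3.

-3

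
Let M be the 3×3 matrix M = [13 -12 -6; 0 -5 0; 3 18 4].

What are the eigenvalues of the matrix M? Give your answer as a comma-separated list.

-5, 7, 10

Compute the characteristic polynomial p(r) = det(rI - M).
Expanding along the first row, p(r) = r^3 - 12r^2 - 15r + 350.
Rational-root test: r = -5 gives p(-5) = 0.
Dividing by (r + 5) leaves r^2 - 17r + 70.
The quadratic factors as (r - 7)·(r - 10).
Eigenvalues: -5, 7, 10.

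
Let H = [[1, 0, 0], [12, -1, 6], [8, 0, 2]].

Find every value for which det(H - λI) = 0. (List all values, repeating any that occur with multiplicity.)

Set up det(lambda·I - H) = 0.
Expanding along the first row, p(lambda) = lambda^3 - 2·lambda^2 - lambda + 2.
Rational-root test: lambda = -1 gives p(-1) = 0.
Factor out (lambda + 1): p(lambda) = (lambda + 1)·(lambda^2 - 3·lambda + 2).
The quadratic factors as (lambda - 1)·(lambda - 2).
Eigenvalues: -1, 1, 2.

-1, 1, 2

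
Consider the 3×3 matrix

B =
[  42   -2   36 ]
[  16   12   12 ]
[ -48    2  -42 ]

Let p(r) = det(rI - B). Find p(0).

480

p(0) = det(0·I − B) = det(−B) = (−1)^3·det(B).
det(B) = -480, so p(0) = 480.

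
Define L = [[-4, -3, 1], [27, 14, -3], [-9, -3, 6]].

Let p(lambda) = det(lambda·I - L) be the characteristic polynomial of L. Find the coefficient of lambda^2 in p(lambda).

-16

The coefficient of lambda^2 of det(lambda·I - L) is −trace(L).
trace(L) = (-4) + (14) + (6) = 16, so the coefficient is -16.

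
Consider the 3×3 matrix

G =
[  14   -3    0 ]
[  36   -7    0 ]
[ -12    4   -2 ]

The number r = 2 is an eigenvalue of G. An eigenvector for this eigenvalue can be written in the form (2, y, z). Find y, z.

8, 2

We need (G - 2I)v = 0.
G - 2I = [[12, -3, 0], [36, -9, 0], [-12, 4, -4]].
Row 1: (12)·2 + (-3)·y + (0)·z = 0
Row 2: (36)·2 + (-9)·y + (0)·z = 0
Row 3: (-12)·2 + (4)·y + (-4)·z = 0
Solving gives y = 8, z = 2.
Check: G·(2, 8, 2) = (4, 16, 4) = 2·(2, 8, 2).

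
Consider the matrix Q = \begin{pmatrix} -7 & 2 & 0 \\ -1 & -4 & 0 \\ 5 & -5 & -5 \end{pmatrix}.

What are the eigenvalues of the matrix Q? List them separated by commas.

Compute the characteristic polynomial p(μ) = det(μI - Q).
Cofactor expansion gives p(μ) = μ^3 + 16μ^2 + 85μ + 150.
Rational-root test: μ = -5 gives p(-5) = 0.
Dividing by (μ + 5) leaves μ^2 + 11μ + 30.
The quadratic factors as (μ + 6)·(μ + 5).
Eigenvalues: -6, -5, -5.

-6, -5, -5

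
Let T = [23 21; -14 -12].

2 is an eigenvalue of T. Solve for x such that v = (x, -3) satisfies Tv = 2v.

We need (T - 2I)v = 0.
T - 2I = [[21, 21], [-14, -14]].
Row 1: (21)·x + (21)·-3 = 0
Row 2: (-14)·x + (-14)·-3 = 0
Solving gives x = 3.
Check: T·(3, -3) = (6, -6) = 2·(3, -3).

3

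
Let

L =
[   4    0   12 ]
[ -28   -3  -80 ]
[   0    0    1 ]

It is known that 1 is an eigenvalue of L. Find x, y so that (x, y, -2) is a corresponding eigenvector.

We need (L - 1I)v = 0.
L - 1I = [[3, 0, 12], [-28, -4, -80], [0, 0, 0]].
Row 1: (3)·x + (0)·y + (12)·-2 = 0
Row 2: (-28)·x + (-4)·y + (-80)·-2 = 0
Row 3: (0)·x + (0)·y + (0)·-2 = 0
Solving gives x = 8, y = -16.
Check: L·(8, -16, -2) = (8, -16, -2) = 1·(8, -16, -2).

8, -16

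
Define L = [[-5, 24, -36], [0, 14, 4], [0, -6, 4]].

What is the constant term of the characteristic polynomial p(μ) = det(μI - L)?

400

p(0) = det(0·I − L) = det(−L) = (−1)^3·det(L).
det(L) = -400, so p(0) = 400.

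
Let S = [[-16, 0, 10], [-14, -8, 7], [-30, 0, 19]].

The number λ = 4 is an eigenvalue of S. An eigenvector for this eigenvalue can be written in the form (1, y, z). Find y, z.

We need (S - 4I)v = 0.
S - 4I = [[-20, 0, 10], [-14, -12, 7], [-30, 0, 15]].
Row 1: (-20)·1 + (0)·y + (10)·z = 0
Row 2: (-14)·1 + (-12)·y + (7)·z = 0
Row 3: (-30)·1 + (0)·y + (15)·z = 0
Solving gives y = 0, z = 2.
Check: S·(1, 0, 2) = (4, 0, 8) = 4·(1, 0, 2).

0, 2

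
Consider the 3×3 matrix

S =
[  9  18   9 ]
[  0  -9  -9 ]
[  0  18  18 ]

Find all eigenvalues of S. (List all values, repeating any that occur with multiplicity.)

0, 9, 9

Set up det(μI - S) = 0.
Cofactor expansion gives p(μ) = μ^3 - 18μ^2 + 81μ.
Try μ = 0: p(0) = 0, so 0 is a root.
Dividing by μ leaves μ^2 - 18μ + 81.
The quadratic factor is (μ - 9)^2.
Eigenvalues: 0, 9, 9.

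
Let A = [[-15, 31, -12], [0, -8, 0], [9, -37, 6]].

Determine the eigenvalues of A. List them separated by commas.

The characteristic polynomial is p(s) = det(sI - A).
Expanding along the first row, p(s) = s^3 + 17s^2 + 90s + 144.
Since p(-3) = 0, s = -3 is a root.
Dividing by (s + 3) leaves s^2 + 14s + 48.
The quadratic factors as (s + 8)·(s + 6).
Eigenvalues: -8, -6, -3.

-8, -6, -3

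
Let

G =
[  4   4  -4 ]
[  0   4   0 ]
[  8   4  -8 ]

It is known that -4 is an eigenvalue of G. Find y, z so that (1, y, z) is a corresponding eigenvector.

We need (G + 4I)v = 0.
G + 4I = [[8, 4, -4], [0, 8, 0], [8, 4, -4]].
Row 1: (8)·1 + (4)·y + (-4)·z = 0
Row 2: (0)·1 + (8)·y + (0)·z = 0
Row 3: (8)·1 + (4)·y + (-4)·z = 0
Solving gives y = 0, z = 2.
Check: G·(1, 0, 2) = (-4, 0, -8) = -4·(1, 0, 2).

0, 2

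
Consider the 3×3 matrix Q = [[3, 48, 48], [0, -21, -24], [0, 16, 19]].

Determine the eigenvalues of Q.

The characteristic polynomial is p(r) = det(rI - Q).
Expanding the 3×3 determinant: p(r) = r^3 - r^2 - 21r + 45.
Since p(-5) = 0, r = -5 is a root.
Factor out (r + 5): p(r) = (r + 5)·(r^2 - 6r + 9).
The quadratic factor is (r - 3)^2.
Eigenvalues: -5, 3, 3.

-5, 3, 3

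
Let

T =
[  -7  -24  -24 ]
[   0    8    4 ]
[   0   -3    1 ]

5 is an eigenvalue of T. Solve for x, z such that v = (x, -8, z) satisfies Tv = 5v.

4, 6

We need (T - 5I)v = 0.
T - 5I = [[-12, -24, -24], [0, 3, 4], [0, -3, -4]].
Row 1: (-12)·x + (-24)·-8 + (-24)·z = 0
Row 2: (0)·x + (3)·-8 + (4)·z = 0
Row 3: (0)·x + (-3)·-8 + (-4)·z = 0
Solving gives x = 4, z = 6.
Check: T·(4, -8, 6) = (20, -40, 30) = 5·(4, -8, 6).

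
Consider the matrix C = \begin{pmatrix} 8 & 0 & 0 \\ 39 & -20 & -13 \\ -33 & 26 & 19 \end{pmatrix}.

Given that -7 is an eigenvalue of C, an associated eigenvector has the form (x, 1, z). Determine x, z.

We need (C + 7I)v = 0.
C + 7I = [[15, 0, 0], [39, -13, -13], [-33, 26, 26]].
Row 1: (15)·x + (0)·1 + (0)·z = 0
Row 2: (39)·x + (-13)·1 + (-13)·z = 0
Row 3: (-33)·x + (26)·1 + (26)·z = 0
Solving gives x = 0, z = -1.
Check: C·(0, 1, -1) = (0, -7, 7) = -7·(0, 1, -1).

0, -1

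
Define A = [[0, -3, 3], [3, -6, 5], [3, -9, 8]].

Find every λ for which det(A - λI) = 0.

-1, 0, 3

The characteristic polynomial is p(μ) = det(μI - A).
Expanding along the first row, p(μ) = μ^3 - 2μ^2 - 3μ.
Try μ = 3: p(3) = 0, so 3 is a root.
Factor out (μ - 3): p(μ) = (μ - 3)·(μ^2 + μ).
The quadratic factors as (μ + 1)·μ.
Eigenvalues: -1, 0, 3.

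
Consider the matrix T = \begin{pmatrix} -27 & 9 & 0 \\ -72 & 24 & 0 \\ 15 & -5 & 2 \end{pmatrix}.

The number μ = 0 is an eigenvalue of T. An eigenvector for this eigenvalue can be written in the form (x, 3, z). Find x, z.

We need (T)v = 0.
T = [[-27, 9, 0], [-72, 24, 0], [15, -5, 2]].
Row 1: (-27)·x + (9)·3 + (0)·z = 0
Row 2: (-72)·x + (24)·3 + (0)·z = 0
Row 3: (15)·x + (-5)·3 + (2)·z = 0
Solving gives x = 1, z = 0.
Check: T·(1, 3, 0) = (0, 0, 0) = 0·(1, 3, 0).

1, 0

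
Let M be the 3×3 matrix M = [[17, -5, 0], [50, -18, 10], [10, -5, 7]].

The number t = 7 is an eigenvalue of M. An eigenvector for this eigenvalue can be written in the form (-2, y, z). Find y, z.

We need (M - 7I)v = 0.
M - 7I = [[10, -5, 0], [50, -25, 10], [10, -5, 0]].
Row 1: (10)·-2 + (-5)·y + (0)·z = 0
Row 2: (50)·-2 + (-25)·y + (10)·z = 0
Row 3: (10)·-2 + (-5)·y + (0)·z = 0
Solving gives y = -4, z = 0.
Check: M·(-2, -4, 0) = (-14, -28, 0) = 7·(-2, -4, 0).

-4, 0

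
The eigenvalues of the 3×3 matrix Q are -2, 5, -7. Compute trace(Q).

-4

trace(Q) is the sum of the eigenvalues: (-2) + (5) + (-7) = -4.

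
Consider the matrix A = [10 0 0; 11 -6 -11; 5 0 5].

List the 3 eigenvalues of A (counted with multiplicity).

-6, 5, 10

Compute the characteristic polynomial p(t) = det(tI - A).
Cofactor expansion gives p(t) = t^3 - 9t^2 - 40t + 300.
Try t = 5: p(5) = 0, so 5 is a root.
Dividing by (t - 5) leaves t^2 - 4t - 60.
The quadratic factors as (t + 6)·(t - 10).
Eigenvalues: -6, 5, 10.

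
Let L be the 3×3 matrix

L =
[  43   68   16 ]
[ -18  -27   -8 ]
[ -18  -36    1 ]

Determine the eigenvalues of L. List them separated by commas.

The characteristic polynomial is p(r) = det(rI - L).
Cofactor expansion gives p(r) = r^3 - 17r^2 + 79r - 63.
Since p(9) = 0, r = 9 is a root.
Factor out (r - 9): p(r) = (r - 9)·(r^2 - 8r + 7).
The quadratic factors as (r - 1)·(r - 7).
Eigenvalues: 1, 7, 9.

1, 7, 9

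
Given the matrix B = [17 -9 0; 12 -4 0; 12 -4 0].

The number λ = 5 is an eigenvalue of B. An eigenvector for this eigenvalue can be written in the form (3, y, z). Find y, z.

We need (B - 5I)v = 0.
B - 5I = [[12, -9, 0], [12, -9, 0], [12, -4, -5]].
Row 1: (12)·3 + (-9)·y + (0)·z = 0
Row 2: (12)·3 + (-9)·y + (0)·z = 0
Row 3: (12)·3 + (-4)·y + (-5)·z = 0
Solving gives y = 4, z = 4.
Check: B·(3, 4, 4) = (15, 20, 20) = 5·(3, 4, 4).

4, 4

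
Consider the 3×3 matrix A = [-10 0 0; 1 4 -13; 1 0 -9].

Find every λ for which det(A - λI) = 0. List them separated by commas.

-10, -9, 4

Compute the characteristic polynomial p(μ) = det(μI - A).
Expanding along the first row, p(μ) = μ^3 + 15μ^2 + 14μ - 360.
Since p(-9) = 0, μ = -9 is a root.
Dividing by (μ + 9) leaves μ^2 + 6μ - 40.
The quadratic factors as (μ + 10)·(μ - 4).
Eigenvalues: -10, -9, 4.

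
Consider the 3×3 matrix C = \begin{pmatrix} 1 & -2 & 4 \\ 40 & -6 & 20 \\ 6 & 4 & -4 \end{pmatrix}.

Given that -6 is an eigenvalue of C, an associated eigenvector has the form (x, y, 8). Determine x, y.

We need (C + 6I)v = 0.
C + 6I = [[7, -2, 4], [40, 0, 20], [6, 4, 2]].
Row 1: (7)·x + (-2)·y + (4)·8 = 0
Row 2: (40)·x + (0)·y + (20)·8 = 0
Row 3: (6)·x + (4)·y + (2)·8 = 0
Solving gives x = -4, y = 2.
Check: C·(-4, 2, 8) = (24, -12, -48) = -6·(-4, 2, 8).

-4, 2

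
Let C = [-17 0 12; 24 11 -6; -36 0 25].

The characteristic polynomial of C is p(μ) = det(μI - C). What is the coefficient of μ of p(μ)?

95

p(μ) = μ^3 - 19μ^2 + 95μ - 77.
The coefficient of μ is 95.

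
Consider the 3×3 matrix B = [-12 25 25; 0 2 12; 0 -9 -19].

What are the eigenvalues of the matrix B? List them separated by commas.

-12, -10, -7

Compute the characteristic polynomial p(μ) = det(μI - B).
Expanding the 3×3 determinant: p(μ) = μ^3 + 29μ^2 + 274μ + 840.
Since p(-7) = 0, μ = -7 is a root.
Dividing by (μ + 7) leaves μ^2 + 22μ + 120.
The quadratic factors as (μ + 12)·(μ + 10).
Eigenvalues: -12, -10, -7.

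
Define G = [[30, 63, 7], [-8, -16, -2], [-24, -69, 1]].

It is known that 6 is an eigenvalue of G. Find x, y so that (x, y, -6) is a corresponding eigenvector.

We need (G - 6I)v = 0.
G - 6I = [[24, 63, 7], [-8, -22, -2], [-24, -69, -5]].
Row 1: (24)·x + (63)·y + (7)·-6 = 0
Row 2: (-8)·x + (-22)·y + (-2)·-6 = 0
Row 3: (-24)·x + (-69)·y + (-5)·-6 = 0
Solving gives x = 7, y = -2.
Check: G·(7, -2, -6) = (42, -12, -36) = 6·(7, -2, -6).

7, -2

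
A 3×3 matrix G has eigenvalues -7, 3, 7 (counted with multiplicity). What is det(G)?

-147

det(G) is the product of the eigenvalues: (-7) · (3) · (7) = -147.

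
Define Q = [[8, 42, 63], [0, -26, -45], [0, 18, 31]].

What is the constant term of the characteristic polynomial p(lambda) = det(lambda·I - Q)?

p(0) = det(0·I − Q) = det(−Q) = (−1)^3·det(Q).
det(Q) = 32, so p(0) = -32.

-32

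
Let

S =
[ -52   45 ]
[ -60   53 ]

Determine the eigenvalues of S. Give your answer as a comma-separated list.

det(S - λI) = (-52 - λ)(53 - λ) - (45)·(-60) = λ^2 - λ - 56.
This factors as (λ + 7)·(λ - 8) = 0.
Eigenvalues: -7, 8.

-7, 8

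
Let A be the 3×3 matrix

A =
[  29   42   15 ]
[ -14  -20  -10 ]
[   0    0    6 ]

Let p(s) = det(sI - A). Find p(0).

-48

p(0) = det(0·I − A) = det(−A) = (−1)^3·det(A).
det(A) = 48, so p(0) = -48.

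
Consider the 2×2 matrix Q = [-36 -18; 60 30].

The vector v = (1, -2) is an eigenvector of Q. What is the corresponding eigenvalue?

Compute Qv: Q·(1, -2) = (0, 0).
Since Qv = λv, compare component 1: 0 = λ·1, so λ = 0.

0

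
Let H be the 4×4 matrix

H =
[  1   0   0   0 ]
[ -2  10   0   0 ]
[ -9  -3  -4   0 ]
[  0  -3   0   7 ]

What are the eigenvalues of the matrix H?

-4, 1, 7, 10

H is lower triangular, so its eigenvalues are the diagonal entries.
Diagonal: 1, 10, -4, 7.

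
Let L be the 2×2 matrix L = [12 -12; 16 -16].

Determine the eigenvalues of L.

det(L - rI) = (12 - r)(-16 - r) - (-12)·(16) = r^2 + 4r.
This factors as (r + 4)·r = 0.
Eigenvalues: -4, 0.

-4, 0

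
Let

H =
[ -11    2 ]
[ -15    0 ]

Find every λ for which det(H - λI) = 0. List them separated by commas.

-6, -5

det(H - sI) = (-11 - s)(0 - s) - (2)·(-15) = s^2 + 11s + 30.
This factors as (s + 6)·(s + 5) = 0.
Eigenvalues: -6, -5.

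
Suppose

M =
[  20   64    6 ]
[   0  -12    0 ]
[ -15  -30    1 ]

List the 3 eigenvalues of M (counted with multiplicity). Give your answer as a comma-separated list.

Set up det(μI - M) = 0.
Expanding the 3×3 determinant: p(μ) = μ^3 - 9μ^2 - 142μ + 1320.
Since p(10) = 0, μ = 10 is a root.
Factor out (μ - 10): p(μ) = (μ - 10)·(μ^2 + μ - 132).
The quadratic factors as (μ + 12)·(μ - 11).
Eigenvalues: -12, 10, 11.

-12, 10, 11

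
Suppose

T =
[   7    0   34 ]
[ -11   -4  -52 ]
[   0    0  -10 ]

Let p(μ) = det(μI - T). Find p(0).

-280

p(0) = det(0·I − T) = det(−T) = (−1)^3·det(T).
det(T) = 280, so p(0) = -280.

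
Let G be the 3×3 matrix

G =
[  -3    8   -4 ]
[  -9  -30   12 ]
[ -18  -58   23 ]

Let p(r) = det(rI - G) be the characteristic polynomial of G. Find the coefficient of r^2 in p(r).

10

The coefficient of r^2 of det(rI - G) is −trace(G).
trace(G) = (-3) + (-30) + (23) = -10, so the coefficient is 10.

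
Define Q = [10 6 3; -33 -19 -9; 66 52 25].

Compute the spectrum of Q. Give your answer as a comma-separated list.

-1, 7, 10

The characteristic polynomial is p(λ) = det(λI - Q).
Expanding the 3×3 determinant: p(λ) = λ^3 - 16λ^2 + 53λ + 70.
Since p(7) = 0, λ = 7 is a root.
Factor out (λ - 7): p(λ) = (λ - 7)·(λ^2 - 9λ - 10).
The quadratic factors as (λ + 1)·(λ - 10).
Eigenvalues: -1, 7, 10.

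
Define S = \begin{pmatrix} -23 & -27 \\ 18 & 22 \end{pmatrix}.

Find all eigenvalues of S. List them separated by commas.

det(S - λI) = (-23 - λ)(22 - λ) - (-27)·(18) = λ^2 + λ - 20.
This factors as (λ + 5)·(λ - 4) = 0.
Eigenvalues: -5, 4.

-5, 4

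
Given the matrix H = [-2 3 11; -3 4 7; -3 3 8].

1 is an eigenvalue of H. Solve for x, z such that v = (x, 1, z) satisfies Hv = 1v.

We need (H - 1I)v = 0.
H - 1I = [[-3, 3, 11], [-3, 3, 7], [-3, 3, 7]].
Row 1: (-3)·x + (3)·1 + (11)·z = 0
Row 2: (-3)·x + (3)·1 + (7)·z = 0
Row 3: (-3)·x + (3)·1 + (7)·z = 0
Solving gives x = 1, z = 0.
Check: H·(1, 1, 0) = (1, 1, 0) = 1·(1, 1, 0).

1, 0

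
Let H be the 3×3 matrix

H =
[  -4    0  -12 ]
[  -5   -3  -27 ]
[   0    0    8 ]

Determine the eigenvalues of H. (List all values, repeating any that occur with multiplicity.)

Set up det(tI - H) = 0.
Expanding the 3×3 determinant: p(t) = t^3 - t^2 - 44t - 96.
Try t = -3: p(-3) = 0, so -3 is a root.
Factor out (t + 3): p(t) = (t + 3)·(t^2 - 4t - 32).
The quadratic factors as (t + 4)·(t - 8).
Eigenvalues: -4, -3, 8.

-4, -3, 8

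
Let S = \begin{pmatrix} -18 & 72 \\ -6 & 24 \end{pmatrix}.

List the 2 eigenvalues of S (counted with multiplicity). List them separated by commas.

0, 6

det(S - rI) = (-18 - r)(24 - r) - (72)·(-6) = r^2 - 6r.
This factors as r·(r - 6) = 0.
Eigenvalues: 0, 6.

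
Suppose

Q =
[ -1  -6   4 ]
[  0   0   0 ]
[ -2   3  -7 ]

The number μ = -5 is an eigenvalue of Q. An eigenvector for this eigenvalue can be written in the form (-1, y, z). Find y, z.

We need (Q + 5I)v = 0.
Q + 5I = [[4, -6, 4], [0, 5, 0], [-2, 3, -2]].
Row 1: (4)·-1 + (-6)·y + (4)·z = 0
Row 2: (0)·-1 + (5)·y + (0)·z = 0
Row 3: (-2)·-1 + (3)·y + (-2)·z = 0
Solving gives y = 0, z = 1.
Check: Q·(-1, 0, 1) = (5, 0, -5) = -5·(-1, 0, 1).

0, 1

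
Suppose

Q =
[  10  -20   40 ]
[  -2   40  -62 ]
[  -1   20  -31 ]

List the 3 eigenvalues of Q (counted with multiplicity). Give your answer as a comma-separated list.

0, 9, 10

Set up det(rI - Q) = 0.
Expanding along the first row, p(r) = r^3 - 19r^2 + 90r.
Rational-root test: r = 9 gives p(9) = 0.
Factor out (r - 9): p(r) = (r - 9)·(r^2 - 10r).
The quadratic factors as r·(r - 10).
Eigenvalues: 0, 9, 10.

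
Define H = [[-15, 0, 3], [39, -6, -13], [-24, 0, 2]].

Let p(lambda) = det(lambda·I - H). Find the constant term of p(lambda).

p(lambda) = lambda^3 + 19·lambda^2 + 120·lambda + 252.
The constant term is 252.

252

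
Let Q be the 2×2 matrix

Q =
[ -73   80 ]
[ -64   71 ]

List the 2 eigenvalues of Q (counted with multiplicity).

det(Q - μI) = (-73 - μ)(71 - μ) - (80)·(-64) = μ^2 + 2μ - 63.
This factors as (μ + 9)·(μ - 7) = 0.
Eigenvalues: -9, 7.

-9, 7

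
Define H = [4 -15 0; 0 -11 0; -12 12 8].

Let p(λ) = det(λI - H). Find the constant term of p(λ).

p(λ) = λ^3 - λ^2 - 100λ + 352.
The constant term is 352.

352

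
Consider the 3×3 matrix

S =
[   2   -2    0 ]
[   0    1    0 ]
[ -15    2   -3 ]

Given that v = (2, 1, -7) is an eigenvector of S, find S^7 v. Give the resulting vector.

First find the eigenvalue: Sv = (2, 1, -7) = 1·(2, 1, -7), so λ = 1.
Then S^7 v = λ^7·v = 1^7·(2, 1, -7) = 1·(2, 1, -7) = (2, 1, -7).

(2, 1, -7)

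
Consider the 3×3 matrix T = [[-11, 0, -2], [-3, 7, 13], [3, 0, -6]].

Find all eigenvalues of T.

-9, -8, 7

Set up det(λI - T) = 0.
Expanding the 3×3 determinant: p(λ) = λ^3 + 10λ^2 - 47λ - 504.
Try λ = 7: p(7) = 0, so 7 is a root.
Factor out (λ - 7): p(λ) = (λ - 7)·(λ^2 + 17λ + 72).
The quadratic factors as (λ + 9)·(λ + 8).
Eigenvalues: -9, -8, 7.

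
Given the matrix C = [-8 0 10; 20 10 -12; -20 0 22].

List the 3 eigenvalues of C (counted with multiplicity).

Set up det(lambda·I - C) = 0.
Expanding along the first row, p(lambda) = lambda^3 - 24·lambda^2 + 164·lambda - 240.
Since p(10) = 0, lambda = 10 is a root.
Factor out (lambda - 10): p(lambda) = (lambda - 10)·(lambda^2 - 14·lambda + 24).
The quadratic factors as (lambda - 2)·(lambda - 12).
Eigenvalues: 2, 10, 12.

2, 10, 12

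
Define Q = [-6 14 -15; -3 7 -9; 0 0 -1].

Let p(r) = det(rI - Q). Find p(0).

0

p(0) = det(0·I − Q) = det(−Q) = (−1)^3·det(Q).
det(Q) = 0, so p(0) = 0.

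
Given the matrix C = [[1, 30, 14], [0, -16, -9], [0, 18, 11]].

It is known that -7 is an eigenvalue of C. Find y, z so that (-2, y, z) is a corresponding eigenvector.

1, -1

We need (C + 7I)v = 0.
C + 7I = [[8, 30, 14], [0, -9, -9], [0, 18, 18]].
Row 1: (8)·-2 + (30)·y + (14)·z = 0
Row 2: (0)·-2 + (-9)·y + (-9)·z = 0
Row 3: (0)·-2 + (18)·y + (18)·z = 0
Solving gives y = 1, z = -1.
Check: C·(-2, 1, -1) = (14, -7, 7) = -7·(-2, 1, -1).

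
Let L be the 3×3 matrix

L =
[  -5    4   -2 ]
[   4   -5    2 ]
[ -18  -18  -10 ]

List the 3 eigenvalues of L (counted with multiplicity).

Set up det(λI - L) = 0.
Cofactor expansion gives p(λ) = λ^3 + 20λ^2 + 109λ + 90.
Since p(-1) = 0, λ = -1 is a root.
Dividing by (λ + 1) leaves λ^2 + 19λ + 90.
The quadratic factors as (λ + 10)·(λ + 9).
Eigenvalues: -10, -9, -1.

-10, -9, -1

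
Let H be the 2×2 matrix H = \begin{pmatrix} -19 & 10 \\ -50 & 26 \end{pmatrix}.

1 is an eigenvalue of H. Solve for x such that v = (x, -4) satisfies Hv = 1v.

We need (H - 1I)v = 0.
H - 1I = [[-20, 10], [-50, 25]].
Row 1: (-20)·x + (10)·-4 = 0
Row 2: (-50)·x + (25)·-4 = 0
Solving gives x = -2.
Check: H·(-2, -4) = (-2, -4) = 1·(-2, -4).

-2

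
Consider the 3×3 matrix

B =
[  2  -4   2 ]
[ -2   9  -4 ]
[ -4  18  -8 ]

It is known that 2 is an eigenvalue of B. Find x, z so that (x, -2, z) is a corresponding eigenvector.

1, -4

We need (B - 2I)v = 0.
B - 2I = [[0, -4, 2], [-2, 7, -4], [-4, 18, -10]].
Row 1: (0)·x + (-4)·-2 + (2)·z = 0
Row 2: (-2)·x + (7)·-2 + (-4)·z = 0
Row 3: (-4)·x + (18)·-2 + (-10)·z = 0
Solving gives x = 1, z = -4.
Check: B·(1, -2, -4) = (2, -4, -8) = 2·(1, -2, -4).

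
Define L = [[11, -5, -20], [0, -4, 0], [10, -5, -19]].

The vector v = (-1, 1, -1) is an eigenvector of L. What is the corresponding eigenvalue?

Compute Lv: L·(-1, 1, -1) = (4, -4, 4).
Since Lv = λv, compare component 1: 4 = λ·-1, so λ = -4.

-4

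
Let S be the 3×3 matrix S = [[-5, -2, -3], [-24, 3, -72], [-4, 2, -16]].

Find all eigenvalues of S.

Compute the characteristic polynomial p(λ) = det(λI - S).
Expanding along the first row, p(λ) = λ^3 + 18λ^2 + 101λ + 180.
Try λ = -5: p(-5) = 0, so -5 is a root.
Dividing by (λ + 5) leaves λ^2 + 13λ + 36.
The quadratic factors as (λ + 9)·(λ + 4).
Eigenvalues: -9, -5, -4.

-9, -5, -4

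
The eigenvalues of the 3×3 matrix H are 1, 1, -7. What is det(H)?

-7

det(H) is the product of the eigenvalues: (1) · (1) · (-7) = -7.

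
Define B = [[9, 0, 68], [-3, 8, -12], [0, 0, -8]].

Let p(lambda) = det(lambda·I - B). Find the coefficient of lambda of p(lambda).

-64

p(lambda) = lambda^3 - 9·lambda^2 - 64·lambda + 576.
The coefficient of lambda is -64.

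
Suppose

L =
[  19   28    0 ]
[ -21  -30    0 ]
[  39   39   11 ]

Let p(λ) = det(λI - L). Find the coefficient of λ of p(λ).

-103

p(λ) = λ^3 - 103λ - 198.
The coefficient of λ is -103.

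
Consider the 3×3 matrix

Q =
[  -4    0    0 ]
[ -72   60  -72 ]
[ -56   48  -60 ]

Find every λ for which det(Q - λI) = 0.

-12, -4, 12

The characteristic polynomial is p(t) = det(tI - Q).
Cofactor expansion gives p(t) = t^3 + 4t^2 - 144t - 576.
Try t = -4: p(-4) = 0, so -4 is a root.
Factor out (t + 4): p(t) = (t + 4)·(t^2 - 144).
The quadratic factors as (t + 12)·(t - 12).
Eigenvalues: -12, -4, 12.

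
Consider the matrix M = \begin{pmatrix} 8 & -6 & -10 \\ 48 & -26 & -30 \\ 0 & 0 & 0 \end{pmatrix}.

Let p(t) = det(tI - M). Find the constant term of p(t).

0

p(t) = t^3 + 18t^2 + 80t.
The constant term is 0.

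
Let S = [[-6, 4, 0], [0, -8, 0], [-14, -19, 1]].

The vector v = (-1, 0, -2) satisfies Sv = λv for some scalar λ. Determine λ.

-6

Compute Sv: S·(-1, 0, -2) = (6, 0, 12).
Since Sv = λv, compare component 1: 6 = λ·-1, so λ = -6.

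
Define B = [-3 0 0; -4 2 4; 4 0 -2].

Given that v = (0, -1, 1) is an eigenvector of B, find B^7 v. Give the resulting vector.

First find the eigenvalue: Bv = (0, 2, -2) = -2·(0, -1, 1), so λ = -2.
Then B^7 v = λ^7·v = (-2)^7·(0, -1, 1) = -128·(0, -1, 1) = (0, 128, -128).

(0, 128, -128)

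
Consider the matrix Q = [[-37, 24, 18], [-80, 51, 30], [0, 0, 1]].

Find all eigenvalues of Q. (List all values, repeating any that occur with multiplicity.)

The characteristic polynomial is p(μ) = det(μI - Q).
Expanding the 3×3 determinant: p(μ) = μ^3 - 15μ^2 + 47μ - 33.
Try μ = 3: p(3) = 0, so 3 is a root.
Dividing by (μ - 3) leaves μ^2 - 12μ + 11.
The quadratic factors as (μ - 1)·(μ - 11).
Eigenvalues: 1, 3, 11.

1, 3, 11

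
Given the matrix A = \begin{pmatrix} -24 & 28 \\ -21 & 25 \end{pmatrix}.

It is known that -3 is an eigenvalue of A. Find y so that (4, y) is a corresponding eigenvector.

3

We need (A + 3I)v = 0.
A + 3I = [[-21, 28], [-21, 28]].
Row 1: (-21)·4 + (28)·y = 0
Row 2: (-21)·4 + (28)·y = 0
Solving gives y = 3.
Check: A·(4, 3) = (-12, -9) = -3·(4, 3).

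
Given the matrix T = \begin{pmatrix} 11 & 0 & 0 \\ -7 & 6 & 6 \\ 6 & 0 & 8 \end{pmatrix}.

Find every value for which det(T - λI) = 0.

6, 8, 11

Compute the characteristic polynomial p(r) = det(rI - T).
Expanding along the first row, p(r) = r^3 - 25r^2 + 202r - 528.
Try r = 8: p(8) = 0, so 8 is a root.
Dividing by (r - 8) leaves r^2 - 17r + 66.
The quadratic factors as (r - 6)·(r - 11).
Eigenvalues: 6, 8, 11.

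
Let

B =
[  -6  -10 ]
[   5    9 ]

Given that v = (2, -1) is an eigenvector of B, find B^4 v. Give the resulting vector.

(2, -1)

First find the eigenvalue: Bv = (-2, 1) = -1·(2, -1), so λ = -1.
Then B^4 v = λ^4·v = (-1)^4·(2, -1) = 1·(2, -1) = (2, -1).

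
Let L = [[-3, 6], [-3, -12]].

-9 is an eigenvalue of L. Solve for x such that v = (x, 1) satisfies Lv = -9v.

We need (L + 9I)v = 0.
L + 9I = [[6, 6], [-3, -3]].
Row 1: (6)·x + (6)·1 = 0
Row 2: (-3)·x + (-3)·1 = 0
Solving gives x = -1.
Check: L·(-1, 1) = (9, -9) = -9·(-1, 1).

-1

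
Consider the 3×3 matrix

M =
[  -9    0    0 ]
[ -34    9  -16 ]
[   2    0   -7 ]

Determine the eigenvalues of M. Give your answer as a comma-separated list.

-9, -7, 9

The characteristic polynomial is p(r) = det(rI - M).
Expanding the 3×3 determinant: p(r) = r^3 + 7r^2 - 81r - 567.
Rational-root test: r = -7 gives p(-7) = 0.
Factor out (r + 7): p(r) = (r + 7)·(r^2 - 81).
The quadratic factors as (r + 9)·(r - 9).
Eigenvalues: -9, -7, 9.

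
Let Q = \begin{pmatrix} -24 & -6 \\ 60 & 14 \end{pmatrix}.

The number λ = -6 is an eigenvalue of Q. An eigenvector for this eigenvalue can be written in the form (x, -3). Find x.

We need (Q + 6I)v = 0.
Q + 6I = [[-18, -6], [60, 20]].
Row 1: (-18)·x + (-6)·-3 = 0
Row 2: (60)·x + (20)·-3 = 0
Solving gives x = 1.
Check: Q·(1, -3) = (-6, 18) = -6·(1, -3).

1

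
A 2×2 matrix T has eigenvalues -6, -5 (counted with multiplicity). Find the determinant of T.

30

det(T) is the product of the eigenvalues: (-6) · (-5) = 30.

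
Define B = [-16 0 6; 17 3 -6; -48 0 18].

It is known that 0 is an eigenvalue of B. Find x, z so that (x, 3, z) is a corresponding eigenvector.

We need (B)v = 0.
B = [[-16, 0, 6], [17, 3, -6], [-48, 0, 18]].
Row 1: (-16)·x + (0)·3 + (6)·z = 0
Row 2: (17)·x + (3)·3 + (-6)·z = 0
Row 3: (-48)·x + (0)·3 + (18)·z = 0
Solving gives x = -9, z = -24.
Check: B·(-9, 3, -24) = (0, 0, 0) = 0·(-9, 3, -24).

-9, -24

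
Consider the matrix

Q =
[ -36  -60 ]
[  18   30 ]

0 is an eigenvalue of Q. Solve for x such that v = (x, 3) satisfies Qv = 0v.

We need (Q)v = 0.
Q = [[-36, -60], [18, 30]].
Row 1: (-36)·x + (-60)·3 = 0
Row 2: (18)·x + (30)·3 = 0
Solving gives x = -5.
Check: Q·(-5, 3) = (0, 0) = 0·(-5, 3).

-5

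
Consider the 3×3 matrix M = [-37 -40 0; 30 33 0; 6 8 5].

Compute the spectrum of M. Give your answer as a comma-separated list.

-7, 3, 5

Compute the characteristic polynomial p(s) = det(sI - M).
Cofactor expansion gives p(s) = s^3 - s^2 - 41s + 105.
Try s = -7: p(-7) = 0, so -7 is a root.
Dividing by (s + 7) leaves s^2 - 8s + 15.
The quadratic factors as (s - 3)·(s - 5).
Eigenvalues: -7, 3, 5.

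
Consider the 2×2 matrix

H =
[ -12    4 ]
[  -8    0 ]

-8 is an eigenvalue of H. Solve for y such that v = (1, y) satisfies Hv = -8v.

1

We need (H + 8I)v = 0.
H + 8I = [[-4, 4], [-8, 8]].
Row 1: (-4)·1 + (4)·y = 0
Row 2: (-8)·1 + (8)·y = 0
Solving gives y = 1.
Check: H·(1, 1) = (-8, -8) = -8·(1, 1).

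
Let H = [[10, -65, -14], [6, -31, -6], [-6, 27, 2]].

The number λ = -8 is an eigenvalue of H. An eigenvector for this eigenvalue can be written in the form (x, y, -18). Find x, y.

51, 18

We need (H + 8I)v = 0.
H + 8I = [[18, -65, -14], [6, -23, -6], [-6, 27, 10]].
Row 1: (18)·x + (-65)·y + (-14)·-18 = 0
Row 2: (6)·x + (-23)·y + (-6)·-18 = 0
Row 3: (-6)·x + (27)·y + (10)·-18 = 0
Solving gives x = 51, y = 18.
Check: H·(51, 18, -18) = (-408, -144, 144) = -8·(51, 18, -18).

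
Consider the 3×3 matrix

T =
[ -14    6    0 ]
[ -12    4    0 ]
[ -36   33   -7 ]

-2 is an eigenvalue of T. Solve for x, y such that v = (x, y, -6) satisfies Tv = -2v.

We need (T + 2I)v = 0.
T + 2I = [[-12, 6, 0], [-12, 6, 0], [-36, 33, -5]].
Row 1: (-12)·x + (6)·y + (0)·-6 = 0
Row 2: (-12)·x + (6)·y + (0)·-6 = 0
Row 3: (-36)·x + (33)·y + (-5)·-6 = 0
Solving gives x = -1, y = -2.
Check: T·(-1, -2, -6) = (2, 4, 12) = -2·(-1, -2, -6).

-1, -2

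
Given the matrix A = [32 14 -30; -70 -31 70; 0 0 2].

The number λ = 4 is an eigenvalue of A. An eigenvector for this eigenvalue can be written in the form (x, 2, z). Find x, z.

We need (A - 4I)v = 0.
A - 4I = [[28, 14, -30], [-70, -35, 70], [0, 0, -2]].
Row 1: (28)·x + (14)·2 + (-30)·z = 0
Row 2: (-70)·x + (-35)·2 + (70)·z = 0
Row 3: (0)·x + (0)·2 + (-2)·z = 0
Solving gives x = -1, z = 0.
Check: A·(-1, 2, 0) = (-4, 8, 0) = 4·(-1, 2, 0).

-1, 0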